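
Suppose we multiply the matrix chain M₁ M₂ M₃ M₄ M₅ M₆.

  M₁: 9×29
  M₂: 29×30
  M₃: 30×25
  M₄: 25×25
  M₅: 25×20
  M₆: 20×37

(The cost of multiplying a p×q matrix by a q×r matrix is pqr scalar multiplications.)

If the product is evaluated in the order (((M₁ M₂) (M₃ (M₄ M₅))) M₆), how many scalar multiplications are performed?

(M₁ M₂): 9×29 by 29×30 → 9×30, cost 9·29·30 = 7830
(M₄ M₅): 25×25 by 25×20 → 25×20, cost 25·25·20 = 12500
(M₃ (M₄ M₅)): 30×25 by 25×20 → 30×20, cost 30·25·20 = 15000; cumulative 27500
((M₁ M₂) (M₃ (M₄ M₅))): 9×30 by 30×20 → 9×20, cost 9·30·20 = 5400; cumulative 40730
(((M₁ M₂) (M₃ (M₄ M₅))) M₆): 9×20 by 20×37 → 9×37, cost 9·20·37 = 6660; cumulative 47390
Total: 47390 scalar multiplications.

47390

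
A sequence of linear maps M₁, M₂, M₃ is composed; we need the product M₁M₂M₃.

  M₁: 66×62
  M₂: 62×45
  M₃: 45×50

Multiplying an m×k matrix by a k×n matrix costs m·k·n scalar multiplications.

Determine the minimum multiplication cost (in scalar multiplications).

332640

Order (M₁(M₂M₃)): (M₂M₃): 62×45 by 45×50 → 62×50, cost 62·45·50 = 139500; (M₁(M₂M₃)): 66×62 by 62×50 → 66×50, cost 66·62·50 = 204600; cumulative 344100. Total 344100.
Order ((M₁M₂)M₃): (M₁M₂): 66×62 by 62×45 → 66×45, cost 66·62·45 = 184140; ((M₁M₂)M₃): 66×45 by 45×50 → 66×50, cost 66·45·50 = 148500; cumulative 332640. Total 332640.
Minimum: 332640.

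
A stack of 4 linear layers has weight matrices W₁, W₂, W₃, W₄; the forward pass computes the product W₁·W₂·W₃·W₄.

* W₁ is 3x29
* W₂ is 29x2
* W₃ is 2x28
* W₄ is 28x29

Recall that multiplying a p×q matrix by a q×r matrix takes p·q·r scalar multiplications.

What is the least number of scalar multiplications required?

1972

Adjacent pairs: W₁W₂ = 3·29·2 = 174; W₂W₃ = 29·2·28 = 1624; W₃W₄ = 2·28·29 = 1624.
Length 3: W₁..W₃: k=1: 0+1624+3·29·28=4060; k=2: 174+0+3·2·28=342 → min 342 | W₂..W₄: k=2: 0+1624+29·2·29=3306; k=3: 1624+0+29·28·29=25172 → min 3306.
Length 4: W₁..W₄: k=1: 0+3306+3·29·29=5829; k=2: 174+1624+3·2·29=1972; k=3: 342+0+3·28·29=2778 → min 1972.
Optimal order: ((W₁·W₂)·(W₃·W₄)) with cost 1972.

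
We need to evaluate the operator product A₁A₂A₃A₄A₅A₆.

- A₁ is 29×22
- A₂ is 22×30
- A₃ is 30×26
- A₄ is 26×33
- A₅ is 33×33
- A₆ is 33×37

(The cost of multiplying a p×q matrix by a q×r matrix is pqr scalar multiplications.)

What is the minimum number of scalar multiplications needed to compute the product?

110462

Adjacent pairs: A₁A₂ = 29·22·30 = 19140; A₂A₃ = 22·30·26 = 17160; A₃A₄ = 30·26·33 = 25740; A₄A₅ = 26·33·33 = 28314; A₅A₆ = 33·33·37 = 40293.
Length 3: A₁..A₃: k=1: 0+17160+29·22·26=33748; k=2: 19140+0+29·30·26=41760 → min 33748 | A₂..A₄: k=2: 0+25740+22·30·33=47520; k=3: 17160+0+22·26·33=36036 → min 36036 | A₃..A₅: k=3: 0+28314+30·26·33=54054; k=4: 25740+0+30·33·33=58410 → min 54054 | A₄..A₆: k=4: 0+40293+26·33·37=72039; k=5: 28314+0+26·33·37=60060 → min 60060.
Length 4: A₁..A₄: k=1: 0+36036+29·22·33=57090; k=2: 19140+25740+29·30·33=73590; k=3: 33748+0+29·26·33=58630 → min 57090 | A₂..A₅: k=2: 0+54054+22·30·33=75834; k=3: 17160+28314+22·26·33=64350; k=4: 36036+0+22·33·33=59994 → min 59994 | A₃..A₆: k=3: 0+60060+30·26·37=88920; k=4: 25740+40293+30·33·37=102663; k=5: 54054+0+30·33·37=90684 → min 88920.
Length 5: A₁..A₅: k=1: 0+59994+29·22·33=81048; k=2: 19140+54054+29·30·33=101904; k=3: 33748+28314+29·26·33=86944; k=4: 57090+0+29·33·33=88671 → min 81048 | A₂..A₆: k=2: 0+88920+22·30·37=113340; k=3: 17160+60060+22·26·37=98384; k=4: 36036+40293+22·33·37=103191; k=5: 59994+0+22·33·37=86856 → min 86856.
Length 6: A₁..A₆: k=1: 0+86856+29·22·37=110462; k=2: 19140+88920+29·30·37=140250; k=3: 33748+60060+29·26·37=121706; k=4: 57090+40293+29·33·37=132792; k=5: 81048+0+29·33·37=116457 → min 110462.
Optimal order: (A₁((((A₂A₃)A₄)A₅)A₆)) with cost 110462.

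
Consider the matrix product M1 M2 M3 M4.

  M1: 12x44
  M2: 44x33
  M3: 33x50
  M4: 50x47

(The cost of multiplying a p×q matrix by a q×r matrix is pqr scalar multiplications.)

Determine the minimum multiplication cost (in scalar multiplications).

Adjacent pairs: M1M2 = 12·44·33 = 17424; M2M3 = 44·33·50 = 72600; M3M4 = 33·50·47 = 77550.
Length 3: M1..M3: k=1: 0+72600+12·44·50=99000; k=2: 17424+0+12·33·50=37224 → min 37224 | M2..M4: k=2: 0+77550+44·33·47=145794; k=3: 72600+0+44·50·47=176000 → min 145794.
Length 4: M1..M4: k=1: 0+145794+12·44·47=170610; k=2: 17424+77550+12·33·47=113586; k=3: 37224+0+12·50·47=65424 → min 65424.
Optimal order: (((M1 M2) M3) M4) with cost 65424.

65424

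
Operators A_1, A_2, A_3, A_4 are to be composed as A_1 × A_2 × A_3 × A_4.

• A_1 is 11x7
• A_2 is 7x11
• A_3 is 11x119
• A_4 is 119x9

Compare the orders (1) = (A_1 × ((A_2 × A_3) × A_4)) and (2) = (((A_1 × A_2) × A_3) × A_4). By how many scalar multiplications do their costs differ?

Order (1) = (A_1 × ((A_2 × A_3) × A_4)): (A_2 × A_3): 7×11 by 11×119 → 7×119, cost 7·11·119 = 9163; ((A_2 × A_3) × A_4): 7×119 by 119×9 → 7×9, cost 7·119·9 = 7497; cumulative 16660; (A_1 × ((A_2 × A_3) × A_4)): 11×7 by 7×9 → 11×9, cost 11·7·9 = 693; cumulative 17353. Total 17353.
Order (2) = (((A_1 × A_2) × A_3) × A_4): (A_1 × A_2): 11×7 by 7×11 → 11×11, cost 11·7·11 = 847; ((A_1 × A_2) × A_3): 11×11 by 11×119 → 11×119, cost 11·11·119 = 14399; cumulative 15246; (((A_1 × A_2) × A_3) × A_4): 11×119 by 119×9 → 11×9, cost 11·119·9 = 11781; cumulative 27027. Total 27027.
Difference: |17353 − 27027| = 9674.

9674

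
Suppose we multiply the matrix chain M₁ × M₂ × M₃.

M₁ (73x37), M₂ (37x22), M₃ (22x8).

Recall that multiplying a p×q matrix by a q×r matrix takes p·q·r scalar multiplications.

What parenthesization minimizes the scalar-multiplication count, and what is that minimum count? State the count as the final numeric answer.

(M₁ × (M₂ × M₃)): cost 28120.
((M₁ × M₂) × M₃): cost 72270.
Optimal: (M₁ × (M₂ × M₃)) with cost 28120.

28120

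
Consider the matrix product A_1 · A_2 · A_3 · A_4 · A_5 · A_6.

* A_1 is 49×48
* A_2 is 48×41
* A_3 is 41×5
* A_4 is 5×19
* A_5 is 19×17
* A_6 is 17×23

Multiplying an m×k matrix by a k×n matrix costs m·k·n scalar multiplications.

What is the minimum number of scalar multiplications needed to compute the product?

30805

Adjacent pairs: A_1A_2 = 49·48·41 = 96432; A_2A_3 = 48·41·5 = 9840; A_3A_4 = 41·5·19 = 3895; A_4A_5 = 5·19·17 = 1615; A_5A_6 = 19·17·23 = 7429.
Length 3: A_1..A_3: k=1: 0+9840+49·48·5=21600; k=2: 96432+0+49·41·5=106477 → min 21600 | A_2..A_4: k=2: 0+3895+48·41·19=41287; k=3: 9840+0+48·5·19=14400 → min 14400 | A_3..A_5: k=3: 0+1615+41·5·17=5100; k=4: 3895+0+41·19·17=17138 → min 5100 | A_4..A_6: k=4: 0+7429+5·19·23=9614; k=5: 1615+0+5·17·23=3570 → min 3570.
Length 4: A_1..A_4: k=1: 0+14400+49·48·19=59088; k=2: 96432+3895+49·41·19=138498; k=3: 21600+0+49·5·19=26255 → min 26255 | A_2..A_5: k=2: 0+5100+48·41·17=38556; k=3: 9840+1615+48·5·17=15535; k=4: 14400+0+48·19·17=29904 → min 15535 | A_3..A_6: k=3: 0+3570+41·5·23=8285; k=4: 3895+7429+41·19·23=29241; k=5: 5100+0+41·17·23=21131 → min 8285.
Length 5: A_1..A_5: k=1: 0+15535+49·48·17=55519; k=2: 96432+5100+49·41·17=135685; k=3: 21600+1615+49·5·17=27380; k=4: 26255+0+49·19·17=42082 → min 27380 | A_2..A_6: k=2: 0+8285+48·41·23=53549; k=3: 9840+3570+48·5·23=18930; k=4: 14400+7429+48·19·23=42805; k=5: 15535+0+48·17·23=34303 → min 18930.
Length 6: A_1..A_6: k=1: 0+18930+49·48·23=73026; k=2: 96432+8285+49·41·23=150924; k=3: 21600+3570+49·5·23=30805; k=4: 26255+7429+49·19·23=55097; k=5: 27380+0+49·17·23=46539 → min 30805.
Optimal order: ((A_1 · (A_2 · A_3)) · ((A_4 · A_5) · A_6)) with cost 30805.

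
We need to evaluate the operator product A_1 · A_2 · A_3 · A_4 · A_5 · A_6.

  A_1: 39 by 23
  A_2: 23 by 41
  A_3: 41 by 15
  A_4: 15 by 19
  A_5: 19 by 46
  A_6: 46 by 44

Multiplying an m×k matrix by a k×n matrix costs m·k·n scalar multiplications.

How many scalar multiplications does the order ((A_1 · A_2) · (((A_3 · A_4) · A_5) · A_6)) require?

237636

(A_1 · A_2): 39×23 by 23×41 → 39×41, cost 39·23·41 = 36777
(A_3 · A_4): 41×15 by 15×19 → 41×19, cost 41·15·19 = 11685
((A_3 · A_4) · A_5): 41×19 by 19×46 → 41×46, cost 41·19·46 = 35834; cumulative 47519
(((A_3 · A_4) · A_5) · A_6): 41×46 by 46×44 → 41×44, cost 41·46·44 = 82984; cumulative 130503
((A_1 · A_2) · (((A_3 · A_4) · A_5) · A_6)): 39×41 by 41×44 → 39×44, cost 39·41·44 = 70356; cumulative 237636
Total: 237636 scalar multiplications.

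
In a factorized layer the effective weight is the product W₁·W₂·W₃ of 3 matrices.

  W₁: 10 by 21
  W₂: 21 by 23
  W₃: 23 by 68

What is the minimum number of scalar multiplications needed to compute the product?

Order (W₁·(W₂·W₃)): (W₂·W₃): 21×23 by 23×68 → 21×68, cost 21·23·68 = 32844; (W₁·(W₂·W₃)): 10×21 by 21×68 → 10×68, cost 10·21·68 = 14280; cumulative 47124. Total 47124.
Order ((W₁·W₂)·W₃): (W₁·W₂): 10×21 by 21×23 → 10×23, cost 10·21·23 = 4830; ((W₁·W₂)·W₃): 10×23 by 23×68 → 10×68, cost 10·23·68 = 15640; cumulative 20470. Total 20470.
Minimum: 20470.

20470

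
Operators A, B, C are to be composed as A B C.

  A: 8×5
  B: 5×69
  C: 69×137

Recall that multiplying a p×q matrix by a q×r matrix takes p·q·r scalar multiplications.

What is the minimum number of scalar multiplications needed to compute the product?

52745

Order (A (B C)): (B C): 5×69 by 69×137 → 5×137, cost 5·69·137 = 47265; (A (B C)): 8×5 by 5×137 → 8×137, cost 8·5·137 = 5480; cumulative 52745. Total 52745.
Order ((A B) C): (A B): 8×5 by 5×69 → 8×69, cost 8·5·69 = 2760; ((A B) C): 8×69 by 69×137 → 8×137, cost 8·69·137 = 75624; cumulative 78384. Total 78384.
Minimum: 52745.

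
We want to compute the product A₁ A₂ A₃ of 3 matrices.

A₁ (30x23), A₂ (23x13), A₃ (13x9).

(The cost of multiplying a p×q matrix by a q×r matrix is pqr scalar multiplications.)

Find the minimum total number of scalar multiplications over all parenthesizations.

Order (A₁ (A₂ A₃)): (A₂ A₃): 23×13 by 13×9 → 23×9, cost 23·13·9 = 2691; (A₁ (A₂ A₃)): 30×23 by 23×9 → 30×9, cost 30·23·9 = 6210; cumulative 8901. Total 8901.
Order ((A₁ A₂) A₃): (A₁ A₂): 30×23 by 23×13 → 30×13, cost 30·23·13 = 8970; ((A₁ A₂) A₃): 30×13 by 13×9 → 30×9, cost 30·13·9 = 3510; cumulative 12480. Total 12480.
Minimum: 8901.

8901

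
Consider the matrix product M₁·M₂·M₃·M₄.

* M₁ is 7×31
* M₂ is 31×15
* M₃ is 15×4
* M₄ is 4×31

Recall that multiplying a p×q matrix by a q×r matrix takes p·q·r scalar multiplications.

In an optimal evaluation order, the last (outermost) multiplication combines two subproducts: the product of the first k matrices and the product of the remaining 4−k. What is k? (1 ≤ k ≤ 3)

3

Adjacent pairs: M₁M₂ = 7·31·15 = 3255; M₂M₃ = 31·15·4 = 1860; M₃M₄ = 15·4·31 = 1860.
Length 3: M₁..M₃: k=1: 0+1860+7·31·4=2728; k=2: 3255+0+7·15·4=3675 → min 2728 | M₂..M₄: k=2: 0+1860+31·15·31=16275; k=3: 1860+0+31·4·31=5704 → min 5704.
Top-level splits: k=1: (M₁..M₁)·(M₂..M₄) → 0+5704+7·31·31 = 12431; k=2: (M₁..M₂)·(M₃..M₄) → 3255+1860+7·15·31 = 8370; k=3: (M₁..M₃)·(M₄..M₄) → 2728+0+7·4·31 = 3596.
Best split is after M₃, i.e. k = 3.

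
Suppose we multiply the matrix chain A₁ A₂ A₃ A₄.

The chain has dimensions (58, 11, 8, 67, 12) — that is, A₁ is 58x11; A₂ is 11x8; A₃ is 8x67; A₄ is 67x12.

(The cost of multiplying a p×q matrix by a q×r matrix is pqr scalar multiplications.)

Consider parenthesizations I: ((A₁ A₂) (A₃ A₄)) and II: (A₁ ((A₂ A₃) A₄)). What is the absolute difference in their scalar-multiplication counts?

5292

Order I = ((A₁ A₂) (A₃ A₄)): (A₁ A₂): 58×11 by 11×8 → 58×8, cost 58·11·8 = 5104; (A₃ A₄): 8×67 by 67×12 → 8×12, cost 8·67·12 = 6432; ((A₁ A₂) (A₃ A₄)): 58×8 by 8×12 → 58×12, cost 58·8·12 = 5568; cumulative 17104. Total 17104.
Order II = (A₁ ((A₂ A₃) A₄)): (A₂ A₃): 11×8 by 8×67 → 11×67, cost 11·8·67 = 5896; ((A₂ A₃) A₄): 11×67 by 67×12 → 11×12, cost 11·67·12 = 8844; cumulative 14740; (A₁ ((A₂ A₃) A₄)): 58×11 by 11×12 → 58×12, cost 58·11·12 = 7656; cumulative 22396. Total 22396.
Difference: |17104 − 22396| = 5292.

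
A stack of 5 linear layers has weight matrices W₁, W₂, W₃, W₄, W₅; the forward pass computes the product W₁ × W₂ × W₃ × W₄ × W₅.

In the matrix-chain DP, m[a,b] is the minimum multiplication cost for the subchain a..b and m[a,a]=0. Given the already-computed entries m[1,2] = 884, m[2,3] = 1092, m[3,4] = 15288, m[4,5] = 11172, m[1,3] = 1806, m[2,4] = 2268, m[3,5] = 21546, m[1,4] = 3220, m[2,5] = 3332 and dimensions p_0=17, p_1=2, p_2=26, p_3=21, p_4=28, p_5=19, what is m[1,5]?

3978

m[1,5] = min over k∈[1,4] of m[1,k]+m[k+1,5]+p_{0}·p_k·p_{5}.
k=1: 0 + 3332 + 17·2·19 = 3978; k=2: 884 + 21546 + 17·26·19 = 30828; k=3: 1806 + 11172 + 17·21·19 = 19761; k=4: 3220 + 0 + 17·28·19 = 12264.
Minimum: 3978 at k=1.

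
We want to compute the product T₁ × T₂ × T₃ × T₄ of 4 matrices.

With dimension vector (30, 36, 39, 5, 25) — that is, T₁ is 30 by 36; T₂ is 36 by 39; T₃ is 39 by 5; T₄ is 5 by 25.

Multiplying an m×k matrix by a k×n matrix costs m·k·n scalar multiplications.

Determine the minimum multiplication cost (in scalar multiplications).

16170

Adjacent pairs: T₁T₂ = 30·36·39 = 42120; T₂T₃ = 36·39·5 = 7020; T₃T₄ = 39·5·25 = 4875.
Length 3: T₁..T₃: k=1: 0+7020+30·36·5=12420; k=2: 42120+0+30·39·5=47970 → min 12420 | T₂..T₄: k=2: 0+4875+36·39·25=39975; k=3: 7020+0+36·5·25=11520 → min 11520.
Length 4: T₁..T₄: k=1: 0+11520+30·36·25=38520; k=2: 42120+4875+30·39·25=76245; k=3: 12420+0+30·5·25=16170 → min 16170.
Optimal order: ((T₁ × (T₂ × T₃)) × T₄) with cost 16170.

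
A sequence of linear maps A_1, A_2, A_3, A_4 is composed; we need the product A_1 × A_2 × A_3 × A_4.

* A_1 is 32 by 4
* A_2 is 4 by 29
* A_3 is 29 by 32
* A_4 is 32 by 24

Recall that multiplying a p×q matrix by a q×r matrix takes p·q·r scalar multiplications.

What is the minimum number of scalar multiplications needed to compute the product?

9856

Adjacent pairs: A_1A_2 = 32·4·29 = 3712; A_2A_3 = 4·29·32 = 3712; A_3A_4 = 29·32·24 = 22272.
Length 3: A_1..A_3: k=1: 0+3712+32·4·32=7808; k=2: 3712+0+32·29·32=33408 → min 7808 | A_2..A_4: k=2: 0+22272+4·29·24=25056; k=3: 3712+0+4·32·24=6784 → min 6784.
Length 4: A_1..A_4: k=1: 0+6784+32·4·24=9856; k=2: 3712+22272+32·29·24=48256; k=3: 7808+0+32·32·24=32384 → min 9856.
Optimal order: (A_1 × ((A_2 × A_3) × A_4)) with cost 9856.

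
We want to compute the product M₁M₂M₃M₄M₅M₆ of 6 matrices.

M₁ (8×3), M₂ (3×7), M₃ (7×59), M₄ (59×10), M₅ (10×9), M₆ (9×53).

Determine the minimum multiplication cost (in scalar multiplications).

5982

Adjacent pairs: M₁M₂ = 8·3·7 = 168; M₂M₃ = 3·7·59 = 1239; M₃M₄ = 7·59·10 = 4130; M₄M₅ = 59·10·9 = 5310; M₅M₆ = 10·9·53 = 4770.
Length 3: M₁..M₃: k=1: 0+1239+8·3·59=2655; k=2: 168+0+8·7·59=3472 → min 2655 | M₂..M₄: k=2: 0+4130+3·7·10=4340; k=3: 1239+0+3·59·10=3009 → min 3009 | M₃..M₅: k=3: 0+5310+7·59·9=9027; k=4: 4130+0+7·10·9=4760 → min 4760 | M₄..M₆: k=4: 0+4770+59·10·53=36040; k=5: 5310+0+59·9·53=33453 → min 33453.
Length 4: M₁..M₄: k=1: 0+3009+8·3·10=3249; k=2: 168+4130+8·7·10=4858; k=3: 2655+0+8·59·10=7375 → min 3249 | M₂..M₅: k=2: 0+4760+3·7·9=4949; k=3: 1239+5310+3·59·9=8142; k=4: 3009+0+3·10·9=3279 → min 3279 | M₃..M₆: k=3: 0+33453+7·59·53=55342; k=4: 4130+4770+7·10·53=12610; k=5: 4760+0+7·9·53=8099 → min 8099.
Length 5: M₁..M₅: k=1: 0+3279+8·3·9=3495; k=2: 168+4760+8·7·9=5432; k=3: 2655+5310+8·59·9=12213; k=4: 3249+0+8·10·9=3969 → min 3495 | M₂..M₆: k=2: 0+8099+3·7·53=9212; k=3: 1239+33453+3·59·53=44073; k=4: 3009+4770+3·10·53=9369; k=5: 3279+0+3·9·53=4710 → min 4710.
Length 6: M₁..M₆: k=1: 0+4710+8·3·53=5982; k=2: 168+8099+8·7·53=11235; k=3: 2655+33453+8·59·53=61124; k=4: 3249+4770+8·10·53=12259; k=5: 3495+0+8·9·53=7311 → min 5982.
Optimal order: (M₁((((M₂M₃)M₄)M₅)M₆)) with cost 5982.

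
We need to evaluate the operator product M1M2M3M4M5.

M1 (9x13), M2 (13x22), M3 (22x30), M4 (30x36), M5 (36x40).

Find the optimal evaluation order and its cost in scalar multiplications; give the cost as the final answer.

31194

Adjacent pairs: M1M2 = 9·13·22 = 2574; M2M3 = 13·22·30 = 8580; M3M4 = 22·30·36 = 23760; M4M5 = 30·36·40 = 43200.
Length 3: M1..M3: k=1: 0+8580+9·13·30=12090; k=2: 2574+0+9·22·30=8514 → min 8514 | M2..M4: k=2: 0+23760+13·22·36=34056; k=3: 8580+0+13·30·36=22620 → min 22620 | M3..M5: k=3: 0+43200+22·30·40=69600; k=4: 23760+0+22·36·40=55440 → min 55440.
Length 4: M1..M4: k=1: 0+22620+9·13·36=26832; k=2: 2574+23760+9·22·36=33462; k=3: 8514+0+9·30·36=18234 → min 18234 | M2..M5: k=2: 0+55440+13·22·40=66880; k=3: 8580+43200+13·30·40=67380; k=4: 22620+0+13·36·40=41340 → min 41340.
Length 5: M1..M5: k=1: 0+41340+9·13·40=46020; k=2: 2574+55440+9·22·40=65934; k=3: 8514+43200+9·30·40=62514; k=4: 18234+0+9·36·40=31194 → min 31194.
Optimal parenthesization: ((((M1M2)M3)M4)M5) with cost 31194.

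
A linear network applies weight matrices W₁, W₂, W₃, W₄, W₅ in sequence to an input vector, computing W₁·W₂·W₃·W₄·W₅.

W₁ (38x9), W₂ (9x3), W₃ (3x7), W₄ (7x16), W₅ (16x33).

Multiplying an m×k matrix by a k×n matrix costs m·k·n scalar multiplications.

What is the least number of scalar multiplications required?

Adjacent pairs: W₁W₂ = 38·9·3 = 1026; W₂W₃ = 9·3·7 = 189; W₃W₄ = 3·7·16 = 336; W₄W₅ = 7·16·33 = 3696.
Length 3: W₁..W₃: k=1: 0+189+38·9·7=2583; k=2: 1026+0+38·3·7=1824 → min 1824 | W₂..W₄: k=2: 0+336+9·3·16=768; k=3: 189+0+9·7·16=1197 → min 768 | W₃..W₅: k=3: 0+3696+3·7·33=4389; k=4: 336+0+3·16·33=1920 → min 1920.
Length 4: W₁..W₄: k=1: 0+768+38·9·16=6240; k=2: 1026+336+38·3·16=3186; k=3: 1824+0+38·7·16=6080 → min 3186 | W₂..W₅: k=2: 0+1920+9·3·33=2811; k=3: 189+3696+9·7·33=5964; k=4: 768+0+9·16·33=5520 → min 2811.
Length 5: W₁..W₅: k=1: 0+2811+38·9·33=14097; k=2: 1026+1920+38·3·33=6708; k=3: 1824+3696+38·7·33=14298; k=4: 3186+0+38·16·33=23250 → min 6708.
Optimal order: ((W₁·W₂)·((W₃·W₄)·W₅)) with cost 6708.

6708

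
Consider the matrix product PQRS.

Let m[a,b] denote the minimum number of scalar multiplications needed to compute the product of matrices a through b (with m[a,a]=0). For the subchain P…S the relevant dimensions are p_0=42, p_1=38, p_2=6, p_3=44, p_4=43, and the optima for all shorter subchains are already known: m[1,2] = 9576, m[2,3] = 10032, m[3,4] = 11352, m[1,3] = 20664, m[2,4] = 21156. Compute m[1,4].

31764

m[1,4] = min over k∈[1,3] of m[1,k]+m[k+1,4]+p_{0}·p_k·p_{4}.
k=1: 0 + 21156 + 42·38·43 = 89784; k=2: 9576 + 11352 + 42·6·43 = 31764; k=3: 20664 + 0 + 42·44·43 = 100128.
Minimum: 31764 at k=2.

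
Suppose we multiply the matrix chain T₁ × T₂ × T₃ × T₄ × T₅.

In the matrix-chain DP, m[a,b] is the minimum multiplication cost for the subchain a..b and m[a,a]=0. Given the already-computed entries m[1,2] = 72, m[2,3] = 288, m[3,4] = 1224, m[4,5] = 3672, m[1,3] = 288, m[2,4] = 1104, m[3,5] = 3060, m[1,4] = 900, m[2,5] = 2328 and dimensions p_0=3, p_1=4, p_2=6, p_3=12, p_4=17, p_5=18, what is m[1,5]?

m[1,5] = min over k∈[1,4] of m[1,k]+m[k+1,5]+p_{0}·p_k·p_{5}.
k=1: 0 + 2328 + 3·4·18 = 2544; k=2: 72 + 3060 + 3·6·18 = 3456; k=3: 288 + 3672 + 3·12·18 = 4608; k=4: 900 + 0 + 3·17·18 = 1818.
Minimum: 1818 at k=4.

1818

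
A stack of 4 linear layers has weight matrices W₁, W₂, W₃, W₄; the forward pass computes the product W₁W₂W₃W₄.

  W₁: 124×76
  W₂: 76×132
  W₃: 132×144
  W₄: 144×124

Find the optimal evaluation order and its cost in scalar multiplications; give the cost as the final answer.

Adjacent pairs: W₁W₂ = 124·76·132 = 1243968; W₂W₃ = 76·132·144 = 1444608; W₃W₄ = 132·144·124 = 2356992.
Length 3: W₁..W₃: k=1: 0+1444608+124·76·144=2801664; k=2: 1243968+0+124·132·144=3600960 → min 2801664 | W₂..W₄: k=2: 0+2356992+76·132·124=3600960; k=3: 1444608+0+76·144·124=2801664 → min 2801664.
Length 4: W₁..W₄: k=1: 0+2801664+124·76·124=3970240; k=2: 1243968+2356992+124·132·124=5630592; k=3: 2801664+0+124·144·124=5015808 → min 3970240.
Optimal parenthesization: (W₁((W₂W₃)W₄)) with cost 3970240.

3970240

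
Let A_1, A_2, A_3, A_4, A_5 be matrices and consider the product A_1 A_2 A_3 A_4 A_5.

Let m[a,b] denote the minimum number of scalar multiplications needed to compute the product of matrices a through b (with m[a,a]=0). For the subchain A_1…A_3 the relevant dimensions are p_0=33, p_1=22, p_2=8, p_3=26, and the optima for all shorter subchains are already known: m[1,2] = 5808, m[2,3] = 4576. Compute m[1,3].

m[1,3] = min over k∈[1,2] of m[1,k]+m[k+1,3]+p_{0}·p_k·p_{3}.
k=1: 0 + 4576 + 33·22·26 = 23452; k=2: 5808 + 0 + 33·8·26 = 12672.
Minimum: 12672 at k=2.

12672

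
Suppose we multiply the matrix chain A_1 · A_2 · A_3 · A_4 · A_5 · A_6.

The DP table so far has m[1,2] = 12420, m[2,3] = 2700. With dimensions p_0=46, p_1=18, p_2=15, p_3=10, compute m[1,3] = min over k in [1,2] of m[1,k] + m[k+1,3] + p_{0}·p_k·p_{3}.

m[1,3] = min over k∈[1,2] of m[1,k]+m[k+1,3]+p_{0}·p_k·p_{3}.
k=1: 0 + 2700 + 46·18·10 = 10980; k=2: 12420 + 0 + 46·15·10 = 19320.
Minimum: 10980 at k=1.

10980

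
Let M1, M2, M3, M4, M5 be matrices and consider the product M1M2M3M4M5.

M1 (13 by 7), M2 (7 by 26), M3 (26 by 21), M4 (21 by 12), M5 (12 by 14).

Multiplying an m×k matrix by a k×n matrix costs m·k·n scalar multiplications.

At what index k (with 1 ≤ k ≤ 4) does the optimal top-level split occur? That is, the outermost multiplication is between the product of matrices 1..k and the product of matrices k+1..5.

Adjacent pairs: M1M2 = 13·7·26 = 2366; M2M3 = 7·26·21 = 3822; M3M4 = 26·21·12 = 6552; M4M5 = 21·12·14 = 3528.
Length 3: M1..M3: k=1: 0+3822+13·7·21=5733; k=2: 2366+0+13·26·21=9464 → min 5733 | M2..M4: k=2: 0+6552+7·26·12=8736; k=3: 3822+0+7·21·12=5586 → min 5586 | M3..M5: k=3: 0+3528+26·21·14=11172; k=4: 6552+0+26·12·14=10920 → min 10920.
Length 4: M1..M4: k=1: 0+5586+13·7·12=6678; k=2: 2366+6552+13·26·12=12974; k=3: 5733+0+13·21·12=9009 → min 6678 | M2..M5: k=2: 0+10920+7·26·14=13468; k=3: 3822+3528+7·21·14=9408; k=4: 5586+0+7·12·14=6762 → min 6762.
Top-level splits: k=1: (M1..M1)·(M2..M5) → 0+6762+13·7·14 = 8036; k=2: (M1..M2)·(M3..M5) → 2366+10920+13·26·14 = 18018; k=3: (M1..M3)·(M4..M5) → 5733+3528+13·21·14 = 13083; k=4: (M1..M4)·(M5..M5) → 6678+0+13·12·14 = 8862.
Best split is after M1, i.e. k = 1.

1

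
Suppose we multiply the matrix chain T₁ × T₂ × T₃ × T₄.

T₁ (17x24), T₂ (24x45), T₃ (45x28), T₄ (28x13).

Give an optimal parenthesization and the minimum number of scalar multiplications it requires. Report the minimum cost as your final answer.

Adjacent pairs: T₁T₂ = 17·24·45 = 18360; T₂T₃ = 24·45·28 = 30240; T₃T₄ = 45·28·13 = 16380.
Length 3: T₁..T₃: k=1: 0+30240+17·24·28=41664; k=2: 18360+0+17·45·28=39780 → min 39780 | T₂..T₄: k=2: 0+16380+24·45·13=30420; k=3: 30240+0+24·28·13=38976 → min 30420.
Length 4: T₁..T₄: k=1: 0+30420+17·24·13=35724; k=2: 18360+16380+17·45·13=44685; k=3: 39780+0+17·28·13=45968 → min 35724.
Optimal parenthesization: (T₁ × (T₂ × (T₃ × T₄))) with cost 35724.

35724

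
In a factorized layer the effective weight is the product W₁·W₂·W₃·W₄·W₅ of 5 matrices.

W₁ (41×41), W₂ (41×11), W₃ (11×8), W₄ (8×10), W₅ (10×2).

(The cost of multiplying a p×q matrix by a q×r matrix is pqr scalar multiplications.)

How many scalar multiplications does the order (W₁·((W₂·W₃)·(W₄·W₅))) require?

7786

(W₂·W₃): 41×11 by 11×8 → 41×8, cost 41·11·8 = 3608
(W₄·W₅): 8×10 by 10×2 → 8×2, cost 8·10·2 = 160
((W₂·W₃)·(W₄·W₅)): 41×8 by 8×2 → 41×2, cost 41·8·2 = 656; cumulative 4424
(W₁·((W₂·W₃)·(W₄·W₅))): 41×41 by 41×2 → 41×2, cost 41·41·2 = 3362; cumulative 7786
Total: 7786 scalar multiplications.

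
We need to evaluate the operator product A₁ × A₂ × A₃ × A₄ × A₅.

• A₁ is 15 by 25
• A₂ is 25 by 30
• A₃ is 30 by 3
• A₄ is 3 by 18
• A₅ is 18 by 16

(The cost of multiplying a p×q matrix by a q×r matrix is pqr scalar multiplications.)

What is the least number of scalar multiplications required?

Adjacent pairs: A₁A₂ = 15·25·30 = 11250; A₂A₃ = 25·30·3 = 2250; A₃A₄ = 30·3·18 = 1620; A₄A₅ = 3·18·16 = 864.
Length 3: A₁..A₃: k=1: 0+2250+15·25·3=3375; k=2: 11250+0+15·30·3=12600 → min 3375 | A₂..A₄: k=2: 0+1620+25·30·18=15120; k=3: 2250+0+25·3·18=3600 → min 3600 | A₃..A₅: k=3: 0+864+30·3·16=2304; k=4: 1620+0+30·18·16=10260 → min 2304.
Length 4: A₁..A₄: k=1: 0+3600+15·25·18=10350; k=2: 11250+1620+15·30·18=20970; k=3: 3375+0+15·3·18=4185 → min 4185 | A₂..A₅: k=2: 0+2304+25·30·16=14304; k=3: 2250+864+25·3·16=4314; k=4: 3600+0+25·18·16=10800 → min 4314.
Length 5: A₁..A₅: k=1: 0+4314+15·25·16=10314; k=2: 11250+2304+15·30·16=20754; k=3: 3375+864+15·3·16=4959; k=4: 4185+0+15·18·16=8505 → min 4959.
Optimal order: ((A₁ × (A₂ × A₃)) × (A₄ × A₅)) with cost 4959.

4959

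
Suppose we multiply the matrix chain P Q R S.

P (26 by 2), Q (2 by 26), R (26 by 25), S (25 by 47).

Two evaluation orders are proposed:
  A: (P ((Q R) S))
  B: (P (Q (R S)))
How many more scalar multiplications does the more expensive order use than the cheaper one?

29344

Order A = (P ((Q R) S)): (Q R): 2×26 by 26×25 → 2×25, cost 2·26·25 = 1300; ((Q R) S): 2×25 by 25×47 → 2×47, cost 2·25·47 = 2350; cumulative 3650; (P ((Q R) S)): 26×2 by 2×47 → 26×47, cost 26·2·47 = 2444; cumulative 6094. Total 6094.
Order B = (P (Q (R S))): (R S): 26×25 by 25×47 → 26×47, cost 26·25·47 = 30550; (Q (R S)): 2×26 by 26×47 → 2×47, cost 2·26·47 = 2444; cumulative 32994; (P (Q (R S))): 26×2 by 2×47 → 26×47, cost 26·2·47 = 2444; cumulative 35438. Total 35438.
Difference: |6094 − 35438| = 29344.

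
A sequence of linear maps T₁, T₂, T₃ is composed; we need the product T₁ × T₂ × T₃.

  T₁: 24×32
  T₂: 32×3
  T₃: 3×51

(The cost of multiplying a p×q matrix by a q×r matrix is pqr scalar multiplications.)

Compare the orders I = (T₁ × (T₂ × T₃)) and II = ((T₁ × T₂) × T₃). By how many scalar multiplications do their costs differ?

38088

Order I = (T₁ × (T₂ × T₃)): (T₂ × T₃): 32×3 by 3×51 → 32×51, cost 32·3·51 = 4896; (T₁ × (T₂ × T₃)): 24×32 by 32×51 → 24×51, cost 24·32·51 = 39168; cumulative 44064. Total 44064.
Order II = ((T₁ × T₂) × T₃): (T₁ × T₂): 24×32 by 32×3 → 24×3, cost 24·32·3 = 2304; ((T₁ × T₂) × T₃): 24×3 by 3×51 → 24×51, cost 24·3·51 = 3672; cumulative 5976. Total 5976.
Difference: |44064 − 5976| = 38088.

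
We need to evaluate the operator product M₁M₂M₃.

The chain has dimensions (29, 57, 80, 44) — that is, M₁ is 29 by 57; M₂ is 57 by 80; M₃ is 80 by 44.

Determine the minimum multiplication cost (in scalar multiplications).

Order (M₁(M₂M₃)): (M₂M₃): 57×80 by 80×44 → 57×44, cost 57·80·44 = 200640; (M₁(M₂M₃)): 29×57 by 57×44 → 29×44, cost 29·57·44 = 72732; cumulative 273372. Total 273372.
Order ((M₁M₂)M₃): (M₁M₂): 29×57 by 57×80 → 29×80, cost 29·57·80 = 132240; ((M₁M₂)M₃): 29×80 by 80×44 → 29×44, cost 29·80·44 = 102080; cumulative 234320. Total 234320.
Minimum: 234320.

234320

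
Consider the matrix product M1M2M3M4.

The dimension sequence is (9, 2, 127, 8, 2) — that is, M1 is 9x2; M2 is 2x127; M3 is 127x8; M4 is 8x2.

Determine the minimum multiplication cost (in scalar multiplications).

Adjacent pairs: M1M2 = 9·2·127 = 2286; M2M3 = 2·127·8 = 2032; M3M4 = 127·8·2 = 2032.
Length 3: M1..M3: k=1: 0+2032+9·2·8=2176; k=2: 2286+0+9·127·8=11430 → min 2176 | M2..M4: k=2: 0+2032+2·127·2=2540; k=3: 2032+0+2·8·2=2064 → min 2064.
Length 4: M1..M4: k=1: 0+2064+9·2·2=2100; k=2: 2286+2032+9·127·2=6604; k=3: 2176+0+9·8·2=2320 → min 2100.
Optimal order: (M1((M2M3)M4)) with cost 2100.

2100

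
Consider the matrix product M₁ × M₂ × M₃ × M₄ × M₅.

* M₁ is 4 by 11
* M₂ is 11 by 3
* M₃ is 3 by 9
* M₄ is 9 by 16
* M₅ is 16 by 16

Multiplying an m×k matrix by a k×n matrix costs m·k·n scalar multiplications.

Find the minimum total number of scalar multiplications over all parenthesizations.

Adjacent pairs: M₁M₂ = 4·11·3 = 132; M₂M₃ = 11·3·9 = 297; M₃M₄ = 3·9·16 = 432; M₄M₅ = 9·16·16 = 2304.
Length 3: M₁..M₃: k=1: 0+297+4·11·9=693; k=2: 132+0+4·3·9=240 → min 240 | M₂..M₄: k=2: 0+432+11·3·16=960; k=3: 297+0+11·9·16=1881 → min 960 | M₃..M₅: k=3: 0+2304+3·9·16=2736; k=4: 432+0+3·16·16=1200 → min 1200.
Length 4: M₁..M₄: k=1: 0+960+4·11·16=1664; k=2: 132+432+4·3·16=756; k=3: 240+0+4·9·16=816 → min 756 | M₂..M₅: k=2: 0+1200+11·3·16=1728; k=3: 297+2304+11·9·16=4185; k=4: 960+0+11·16·16=3776 → min 1728.
Length 5: M₁..M₅: k=1: 0+1728+4·11·16=2432; k=2: 132+1200+4·3·16=1524; k=3: 240+2304+4·9·16=3120; k=4: 756+0+4·16·16=1780 → min 1524.
Optimal order: ((M₁ × M₂) × ((M₃ × M₄) × M₅)) with cost 1524.

1524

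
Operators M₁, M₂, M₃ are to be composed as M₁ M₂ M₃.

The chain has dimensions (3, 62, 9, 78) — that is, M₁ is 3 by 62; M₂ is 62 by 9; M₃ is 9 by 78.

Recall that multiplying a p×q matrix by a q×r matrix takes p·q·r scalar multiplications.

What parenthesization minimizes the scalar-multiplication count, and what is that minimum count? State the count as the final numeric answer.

3780

(M₁ (M₂ M₃)): cost 58032.
((M₁ M₂) M₃): cost 3780.
Optimal: ((M₁ M₂) M₃) with cost 3780.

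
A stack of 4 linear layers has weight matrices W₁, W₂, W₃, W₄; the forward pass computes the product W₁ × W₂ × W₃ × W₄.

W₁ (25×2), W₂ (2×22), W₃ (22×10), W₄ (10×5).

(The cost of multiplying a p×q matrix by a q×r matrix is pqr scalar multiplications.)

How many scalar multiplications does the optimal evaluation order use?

Adjacent pairs: W₁W₂ = 25·2·22 = 1100; W₂W₃ = 2·22·10 = 440; W₃W₄ = 22·10·5 = 1100.
Length 3: W₁..W₃: k=1: 0+440+25·2·10=940; k=2: 1100+0+25·22·10=6600 → min 940 | W₂..W₄: k=2: 0+1100+2·22·5=1320; k=3: 440+0+2·10·5=540 → min 540.
Length 4: W₁..W₄: k=1: 0+540+25·2·5=790; k=2: 1100+1100+25·22·5=4950; k=3: 940+0+25·10·5=2190 → min 790.
Optimal order: (W₁ × ((W₂ × W₃) × W₄)) with cost 790.

790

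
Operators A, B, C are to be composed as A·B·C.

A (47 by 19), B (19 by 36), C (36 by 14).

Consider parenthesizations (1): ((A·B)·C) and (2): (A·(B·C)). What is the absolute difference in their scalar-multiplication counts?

Order (1) = ((A·B)·C): (A·B): 47×19 by 19×36 → 47×36, cost 47·19·36 = 32148; ((A·B)·C): 47×36 by 36×14 → 47×14, cost 47·36·14 = 23688; cumulative 55836. Total 55836.
Order (2) = (A·(B·C)): (B·C): 19×36 by 36×14 → 19×14, cost 19·36·14 = 9576; (A·(B·C)): 47×19 by 19×14 → 47×14, cost 47·19·14 = 12502; cumulative 22078. Total 22078.
Difference: |55836 − 22078| = 33758.

33758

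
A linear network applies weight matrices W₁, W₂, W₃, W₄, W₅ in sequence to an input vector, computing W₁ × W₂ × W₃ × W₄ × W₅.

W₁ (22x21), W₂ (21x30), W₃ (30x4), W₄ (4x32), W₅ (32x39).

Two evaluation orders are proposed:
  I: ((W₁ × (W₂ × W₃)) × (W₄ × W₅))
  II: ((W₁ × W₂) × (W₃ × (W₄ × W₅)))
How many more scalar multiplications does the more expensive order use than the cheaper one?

36480

Order I = ((W₁ × (W₂ × W₃)) × (W₄ × W₅)): (W₂ × W₃): 21×30 by 30×4 → 21×4, cost 21·30·4 = 2520; (W₁ × (W₂ × W₃)): 22×21 by 21×4 → 22×4, cost 22·21·4 = 1848; cumulative 4368; (W₄ × W₅): 4×32 by 32×39 → 4×39, cost 4·32·39 = 4992; ((W₁ × (W₂ × W₃)) × (W₄ × W₅)): 22×4 by 4×39 → 22×39, cost 22·4·39 = 3432; cumulative 12792. Total 12792.
Order II = ((W₁ × W₂) × (W₃ × (W₄ × W₅))): (W₁ × W₂): 22×21 by 21×30 → 22×30, cost 22·21·30 = 13860; (W₄ × W₅): 4×32 by 32×39 → 4×39, cost 4·32·39 = 4992; (W₃ × (W₄ × W₅)): 30×4 by 4×39 → 30×39, cost 30·4·39 = 4680; cumulative 9672; ((W₁ × W₂) × (W₃ × (W₄ × W₅))): 22×30 by 30×39 → 22×39, cost 22·30·39 = 25740; cumulative 49272. Total 49272.
Difference: |12792 − 49272| = 36480.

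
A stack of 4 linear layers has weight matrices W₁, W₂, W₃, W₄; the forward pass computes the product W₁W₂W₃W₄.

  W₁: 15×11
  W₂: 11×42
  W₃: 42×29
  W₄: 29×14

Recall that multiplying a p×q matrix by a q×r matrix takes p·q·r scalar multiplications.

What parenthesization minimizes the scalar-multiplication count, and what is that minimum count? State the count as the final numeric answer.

20174

Adjacent pairs: W₁W₂ = 15·11·42 = 6930; W₂W₃ = 11·42·29 = 13398; W₃W₄ = 42·29·14 = 17052.
Length 3: W₁..W₃: k=1: 0+13398+15·11·29=18183; k=2: 6930+0+15·42·29=25200 → min 18183 | W₂..W₄: k=2: 0+17052+11·42·14=23520; k=3: 13398+0+11·29·14=17864 → min 17864.
Length 4: W₁..W₄: k=1: 0+17864+15·11·14=20174; k=2: 6930+17052+15·42·14=32802; k=3: 18183+0+15·29·14=24273 → min 20174.
Optimal parenthesization: (W₁((W₂W₃)W₄)) with cost 20174.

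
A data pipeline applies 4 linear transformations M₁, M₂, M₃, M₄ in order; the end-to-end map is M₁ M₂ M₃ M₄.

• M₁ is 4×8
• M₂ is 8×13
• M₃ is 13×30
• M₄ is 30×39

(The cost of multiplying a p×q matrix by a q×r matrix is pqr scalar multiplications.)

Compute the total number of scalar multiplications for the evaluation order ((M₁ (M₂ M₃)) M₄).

8760

(M₂ M₃): 8×13 by 13×30 → 8×30, cost 8·13·30 = 3120
(M₁ (M₂ M₃)): 4×8 by 8×30 → 4×30, cost 4·8·30 = 960; cumulative 4080
((M₁ (M₂ M₃)) M₄): 4×30 by 30×39 → 4×39, cost 4·30·39 = 4680; cumulative 8760
Total: 8760 scalar multiplications.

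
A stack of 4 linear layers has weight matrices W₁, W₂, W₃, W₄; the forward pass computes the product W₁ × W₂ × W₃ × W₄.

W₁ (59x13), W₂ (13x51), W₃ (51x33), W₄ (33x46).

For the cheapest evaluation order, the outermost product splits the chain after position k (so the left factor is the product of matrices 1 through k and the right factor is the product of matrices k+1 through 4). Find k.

1

Adjacent pairs: W₁W₂ = 59·13·51 = 39117; W₂W₃ = 13·51·33 = 21879; W₃W₄ = 51·33·46 = 77418.
Length 3: W₁..W₃: k=1: 0+21879+59·13·33=47190; k=2: 39117+0+59·51·33=138414 → min 47190 | W₂..W₄: k=2: 0+77418+13·51·46=107916; k=3: 21879+0+13·33·46=41613 → min 41613.
Top-level splits: k=1: (W₁..W₁)·(W₂..W₄) → 0+41613+59·13·46 = 76895; k=2: (W₁..W₂)·(W₃..W₄) → 39117+77418+59·51·46 = 254949; k=3: (W₁..W₃)·(W₄..W₄) → 47190+0+59·33·46 = 136752.
Best split is after W₁, i.e. k = 1.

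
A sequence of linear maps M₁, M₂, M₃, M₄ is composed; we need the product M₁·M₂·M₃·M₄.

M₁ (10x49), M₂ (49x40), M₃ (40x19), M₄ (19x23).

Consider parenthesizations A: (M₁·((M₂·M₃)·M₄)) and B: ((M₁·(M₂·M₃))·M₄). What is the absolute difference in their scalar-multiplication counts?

Order A = (M₁·((M₂·M₃)·M₄)): (M₂·M₃): 49×40 by 40×19 → 49×19, cost 49·40·19 = 37240; ((M₂·M₃)·M₄): 49×19 by 19×23 → 49×23, cost 49·19·23 = 21413; cumulative 58653; (M₁·((M₂·M₃)·M₄)): 10×49 by 49×23 → 10×23, cost 10·49·23 = 11270; cumulative 69923. Total 69923.
Order B = ((M₁·(M₂·M₃))·M₄): (M₂·M₃): 49×40 by 40×19 → 49×19, cost 49·40·19 = 37240; (M₁·(M₂·M₃)): 10×49 by 49×19 → 10×19, cost 10·49·19 = 9310; cumulative 46550; ((M₁·(M₂·M₃))·M₄): 10×19 by 19×23 → 10×23, cost 10·19·23 = 4370; cumulative 50920. Total 50920.
Difference: |69923 − 50920| = 19003.

19003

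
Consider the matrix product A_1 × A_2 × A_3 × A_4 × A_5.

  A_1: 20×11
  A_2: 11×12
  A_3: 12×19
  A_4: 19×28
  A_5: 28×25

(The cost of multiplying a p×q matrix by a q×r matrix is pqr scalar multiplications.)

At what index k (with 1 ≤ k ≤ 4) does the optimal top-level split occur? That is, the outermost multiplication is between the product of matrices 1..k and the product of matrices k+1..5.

1

Adjacent pairs: A_1A_2 = 20·11·12 = 2640; A_2A_3 = 11·12·19 = 2508; A_3A_4 = 12·19·28 = 6384; A_4A_5 = 19·28·25 = 13300.
Length 3: A_1..A_3: k=1: 0+2508+20·11·19=6688; k=2: 2640+0+20·12·19=7200 → min 6688 | A_2..A_4: k=2: 0+6384+11·12·28=10080; k=3: 2508+0+11·19·28=8360 → min 8360 | A_3..A_5: k=3: 0+13300+12·19·25=19000; k=4: 6384+0+12·28·25=14784 → min 14784.
Length 4: A_1..A_4: k=1: 0+8360+20·11·28=14520; k=2: 2640+6384+20·12·28=15744; k=3: 6688+0+20·19·28=17328 → min 14520 | A_2..A_5: k=2: 0+14784+11·12·25=18084; k=3: 2508+13300+11·19·25=21033; k=4: 8360+0+11·28·25=16060 → min 16060.
Top-level splits: k=1: (A_1..A_1)·(A_2..A_5) → 0+16060+20·11·25 = 21560; k=2: (A_1..A_2)·(A_3..A_5) → 2640+14784+20·12·25 = 23424; k=3: (A_1..A_3)·(A_4..A_5) → 6688+13300+20·19·25 = 29488; k=4: (A_1..A_4)·(A_5..A_5) → 14520+0+20·28·25 = 28520.
Best split is after A_1, i.e. k = 1.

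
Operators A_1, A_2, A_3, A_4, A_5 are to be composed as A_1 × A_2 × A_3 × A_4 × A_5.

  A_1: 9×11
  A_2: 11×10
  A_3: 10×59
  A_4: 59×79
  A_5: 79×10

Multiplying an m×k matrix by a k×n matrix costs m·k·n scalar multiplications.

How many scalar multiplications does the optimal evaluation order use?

Adjacent pairs: A_1A_2 = 9·11·10 = 990; A_2A_3 = 11·10·59 = 6490; A_3A_4 = 10·59·79 = 46610; A_4A_5 = 59·79·10 = 46610.
Length 3: A_1..A_3: k=1: 0+6490+9·11·59=12331; k=2: 990+0+9·10·59=6300 → min 6300 | A_2..A_4: k=2: 0+46610+11·10·79=55300; k=3: 6490+0+11·59·79=57761 → min 55300 | A_3..A_5: k=3: 0+46610+10·59·10=52510; k=4: 46610+0+10·79·10=54510 → min 52510.
Length 4: A_1..A_4: k=1: 0+55300+9·11·79=63121; k=2: 990+46610+9·10·79=54710; k=3: 6300+0+9·59·79=48249 → min 48249 | A_2..A_5: k=2: 0+52510+11·10·10=53610; k=3: 6490+46610+11·59·10=59590; k=4: 55300+0+11·79·10=63990 → min 53610.
Length 5: A_1..A_5: k=1: 0+53610+9·11·10=54600; k=2: 990+52510+9·10·10=54400; k=3: 6300+46610+9·59·10=58220; k=4: 48249+0+9·79·10=55359 → min 54400.
Optimal order: ((A_1 × A_2) × (A_3 × (A_4 × A_5))) with cost 54400.

54400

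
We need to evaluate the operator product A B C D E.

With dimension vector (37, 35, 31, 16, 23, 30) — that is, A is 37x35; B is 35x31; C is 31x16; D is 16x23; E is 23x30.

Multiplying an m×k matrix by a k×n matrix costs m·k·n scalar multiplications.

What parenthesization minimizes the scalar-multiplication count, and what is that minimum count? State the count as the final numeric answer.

66880

Adjacent pairs: AB = 37·35·31 = 40145; BC = 35·31·16 = 17360; CD = 31·16·23 = 11408; DE = 16·23·30 = 11040.
Length 3: A..C: k=1: 0+17360+37·35·16=38080; k=2: 40145+0+37·31·16=58497 → min 38080 | B..D: k=2: 0+11408+35·31·23=36363; k=3: 17360+0+35·16·23=30240 → min 30240 | C..E: k=3: 0+11040+31·16·30=25920; k=4: 11408+0+31·23·30=32798 → min 25920.
Length 4: A..D: k=1: 0+30240+37·35·23=60025; k=2: 40145+11408+37·31·23=77934; k=3: 38080+0+37·16·23=51696 → min 51696 | B..E: k=2: 0+25920+35·31·30=58470; k=3: 17360+11040+35·16·30=45200; k=4: 30240+0+35·23·30=54390 → min 45200.
Length 5: A..E: k=1: 0+45200+37·35·30=84050; k=2: 40145+25920+37·31·30=100475; k=3: 38080+11040+37·16·30=66880; k=4: 51696+0+37·23·30=77226 → min 66880.
Optimal parenthesization: ((A (B C)) (D E)) with cost 66880.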